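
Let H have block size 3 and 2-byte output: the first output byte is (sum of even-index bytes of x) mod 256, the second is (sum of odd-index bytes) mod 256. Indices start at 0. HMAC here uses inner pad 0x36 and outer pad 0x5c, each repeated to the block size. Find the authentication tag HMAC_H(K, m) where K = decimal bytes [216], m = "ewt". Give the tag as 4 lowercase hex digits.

Key decimal bytes [216] = d8 is 1 byte ≤ B = 3; zero-pad to 3 bytes: K' = d8 00 00.
K' ⊕ ipad = ee 36 36.  K' ⊕ opad = 84 5c 5c.
Inner input = (K'⊕ipad) ∥ m = ee 36 36 ∥ 65 77 74.
Inner hash: even-index sum = 411 mod 256 = 155; odd-index sum = 271 mod 256 = 15 → 9b 0f.
Outer input = (K'⊕opad) ∥ inner = 84 5c 5c ∥ 9b 0f.
Outer hash (tag): even-index sum = 239 mod 256 = 239; odd-index sum = 247 mod 256 = 247 → ef f7.

eff7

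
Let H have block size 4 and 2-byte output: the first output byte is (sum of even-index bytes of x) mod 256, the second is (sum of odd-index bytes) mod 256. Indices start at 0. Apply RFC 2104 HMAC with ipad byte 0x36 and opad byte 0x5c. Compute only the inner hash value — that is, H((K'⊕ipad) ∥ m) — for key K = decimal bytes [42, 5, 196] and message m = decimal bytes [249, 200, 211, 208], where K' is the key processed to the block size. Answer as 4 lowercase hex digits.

Key decimal bytes [42, 5, 196] = 2a 05 c4 is 3 bytes ≤ B = 4; zero-pad to 4 bytes: K' = 2a 05 c4 00.
K' ⊕ ipad = 1c 33 f2 36.
Inner input = 1c 33 f2 36 ∥ f9 c8 d3 d0.
Inner hash: even-index sum = 730 mod 256 = 218; odd-index sum = 513 mod 256 = 1 → da 01.

da01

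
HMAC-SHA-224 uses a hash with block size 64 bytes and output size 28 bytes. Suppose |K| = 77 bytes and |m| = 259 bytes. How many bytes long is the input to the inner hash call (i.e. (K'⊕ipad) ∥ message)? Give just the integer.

Key is 77 > 64 bytes, so it is hashed to 28 bytes then zero-padded to 64: |K'| = 64.
Inner input = (K'⊕ipad) ∥ m → 64 + 259 = 323 bytes.

323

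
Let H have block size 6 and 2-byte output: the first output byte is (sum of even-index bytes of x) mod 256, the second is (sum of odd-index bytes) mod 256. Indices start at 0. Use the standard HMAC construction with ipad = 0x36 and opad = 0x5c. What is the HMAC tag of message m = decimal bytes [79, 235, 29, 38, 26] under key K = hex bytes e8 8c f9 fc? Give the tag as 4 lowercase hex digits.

Key hex bytes e8 8c f9 fc is 4 bytes ≤ B = 6; zero-pad to 6 bytes: K' = e8 8c f9 fc 00 00.
K' ⊕ ipad = de ba cf ca 36 36.  K' ⊕ opad = b4 d0 a5 a0 5c 5c.
Inner input = (K'⊕ipad) ∥ m = de ba cf ca 36 36 ∥ 4f eb 1d 26 1a.
Inner hash: even-index sum = 617 mod 256 = 105; odd-index sum = 715 mod 256 = 203 → 69 cb.
Outer input = (K'⊕opad) ∥ inner = b4 d0 a5 a0 5c 5c ∥ 69 cb.
Outer hash (tag): even-index sum = 542 mod 256 = 30; odd-index sum = 663 mod 256 = 151 → 1e 97.

1e97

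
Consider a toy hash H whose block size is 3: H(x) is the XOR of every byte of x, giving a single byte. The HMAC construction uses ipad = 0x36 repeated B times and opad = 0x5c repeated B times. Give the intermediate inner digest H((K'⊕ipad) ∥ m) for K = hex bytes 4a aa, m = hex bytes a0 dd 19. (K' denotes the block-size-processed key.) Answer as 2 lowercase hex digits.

Key hex bytes 4a aa is 2 bytes ≤ B = 3; zero-pad to 3 bytes: K' = 4a aa 00.
K' ⊕ ipad = 7c 9c 36.
Inner input = 7c 9c 36 ∥ a0 dd 19.
Inner hash: XOR 7c⊕9c⊕36⊕a0⊕dd⊕19 = b2.

b2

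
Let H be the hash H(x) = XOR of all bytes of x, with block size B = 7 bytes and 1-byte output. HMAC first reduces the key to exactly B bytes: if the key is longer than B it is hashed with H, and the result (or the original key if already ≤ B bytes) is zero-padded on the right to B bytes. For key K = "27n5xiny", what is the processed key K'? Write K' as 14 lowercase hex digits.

58000000000000

|K| = 8 > B = 7, so first hash the key.
H(K): XOR 32⊕37⊕6e⊕35⊕78⊕69⊕6e⊕79 = 58.
Zero-pad H(K) = 58 to 7 bytes: K' = 58 00 00 00 00 00 00.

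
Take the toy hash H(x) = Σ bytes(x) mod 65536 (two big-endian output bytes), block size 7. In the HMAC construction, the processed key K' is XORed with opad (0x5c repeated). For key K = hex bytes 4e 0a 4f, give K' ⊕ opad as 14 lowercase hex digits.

1256135c5c5c5c

Key hex bytes 4e 0a 4f is 3 bytes ≤ B = 7; zero-pad to 7 bytes: K' = 4e 0a 4f 00 00 00 00.
XOR each byte with 0x5c: 4e⊕5c=12, 0a⊕5c=56, 4f⊕5c=13, 00⊕5c=5c, 00⊕5c=5c, 00⊕5c=5c, 00⊕5c=5c.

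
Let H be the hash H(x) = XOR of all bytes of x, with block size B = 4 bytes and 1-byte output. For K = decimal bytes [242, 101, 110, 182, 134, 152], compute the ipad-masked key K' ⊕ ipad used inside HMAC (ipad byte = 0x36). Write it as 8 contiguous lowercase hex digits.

Key decimal bytes [242, 101, 110, 182, 134, 152] = f2 65 6e b6 86 98 is 6 bytes > B = 4, so hash it first: H(key) = 51, then zero-pad to 4 bytes: K' = 51 00 00 00.
XOR each byte with 0x36: 51⊕36=67, 00⊕36=36, 00⊕36=36, 00⊕36=36.

67363636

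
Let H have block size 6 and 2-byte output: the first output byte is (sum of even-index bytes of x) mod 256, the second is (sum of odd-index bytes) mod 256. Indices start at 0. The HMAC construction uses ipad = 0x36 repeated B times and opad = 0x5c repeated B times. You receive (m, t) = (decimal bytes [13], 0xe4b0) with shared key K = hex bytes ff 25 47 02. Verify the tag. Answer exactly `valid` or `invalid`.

invalid

Key hex bytes ff 25 47 02 is 4 bytes ≤ B = 6; zero-pad to 6 bytes: K' = ff 25 47 02 00 00.
K' ⊕ ipad = c9 13 71 34 36 36; K' ⊕ opad = a3 79 1b 5e 5c 5c.
Inner hash: even-index sum = 381 mod 256 = 125; odd-index sum = 125 mod 256 = 125 → 7d 7d.
Outer hash (recomputed tag): even-index sum = 407 mod 256 = 151; odd-index sum = 432 mod 256 = 176 → 97 b0.
Recomputed tag = 97b0; claimed = e4b0 → mismatch.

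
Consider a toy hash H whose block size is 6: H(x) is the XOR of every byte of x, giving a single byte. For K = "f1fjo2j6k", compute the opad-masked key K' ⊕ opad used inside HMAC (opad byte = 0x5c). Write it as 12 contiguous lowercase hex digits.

Key "f1fjo2j6k" = 66 31 66 6a 6f 32 6a 36 6b is 9 bytes > B = 6, so hash it first: H(key) = 31, then zero-pad to 6 bytes: K' = 31 00 00 00 00 00.
XOR each byte with 0x5c: 31⊕5c=6d, 00⊕5c=5c, 00⊕5c=5c, 00⊕5c=5c, 00⊕5c=5c, 00⊕5c=5c.

6d5c5c5c5c5c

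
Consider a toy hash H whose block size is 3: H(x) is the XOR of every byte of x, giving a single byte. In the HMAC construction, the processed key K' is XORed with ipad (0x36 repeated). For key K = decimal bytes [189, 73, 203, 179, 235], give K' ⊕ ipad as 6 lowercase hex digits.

513636

Key decimal bytes [189, 73, 203, 179, 235] = bd 49 cb b3 eb is 5 bytes > B = 3, so hash it first: H(key) = 67, then zero-pad to 3 bytes: K' = 67 00 00.
XOR each byte with 0x36: 67⊕36=51, 00⊕36=36, 00⊕36=36.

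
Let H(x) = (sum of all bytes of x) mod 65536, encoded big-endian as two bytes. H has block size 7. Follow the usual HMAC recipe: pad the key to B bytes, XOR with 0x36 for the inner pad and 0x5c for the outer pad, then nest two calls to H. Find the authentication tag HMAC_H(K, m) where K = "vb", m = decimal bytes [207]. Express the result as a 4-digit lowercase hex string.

Key "vb" = 76 62 is 2 bytes ≤ B = 7; zero-pad to 7 bytes: K' = 76 62 00 00 00 00 00.
K' ⊕ ipad = 40 54 36 36 36 36 36.  K' ⊕ opad = 2a 3e 5c 5c 5c 5c 5c.
Inner input = (K'⊕ipad) ∥ m = 40 54 36 36 36 36 36 ∥ cf.
Inner hash: sum = 64+84+54+54+54+54+54+207 = 625 → 02 71.
Outer input = (K'⊕opad) ∥ inner = 2a 3e 5c 5c 5c 5c 5c ∥ 02 71.
Outer hash (tag): sum = 42+62+92+92+92+92+92+2+113 = 679 → 02 a7.

02a7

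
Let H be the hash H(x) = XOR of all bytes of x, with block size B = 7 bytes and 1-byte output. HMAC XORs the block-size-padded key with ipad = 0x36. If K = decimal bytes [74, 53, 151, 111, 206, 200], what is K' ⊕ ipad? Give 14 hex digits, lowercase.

7c03a159f8fe36

Key decimal bytes [74, 53, 151, 111, 206, 200] = 4a 35 97 6f ce c8 is 6 bytes ≤ B = 7; zero-pad to 7 bytes: K' = 4a 35 97 6f ce c8 00.
XOR each byte with 0x36: 4a⊕36=7c, 35⊕36=03, 97⊕36=a1, 6f⊕36=59, ce⊕36=f8, c8⊕36=fe, 00⊕36=36.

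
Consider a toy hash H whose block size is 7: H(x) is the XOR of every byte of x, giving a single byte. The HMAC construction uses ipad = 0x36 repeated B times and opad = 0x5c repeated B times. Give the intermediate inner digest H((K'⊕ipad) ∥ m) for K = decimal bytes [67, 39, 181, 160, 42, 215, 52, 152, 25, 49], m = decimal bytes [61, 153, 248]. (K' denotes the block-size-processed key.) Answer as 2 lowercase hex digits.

62

Key decimal bytes [67, 39, 181, 160, 42, 215, 52, 152, 25, 49] = 43 27 b5 a0 2a d7 34 98 19 31 is 10 bytes > B = 7, so hash it first: H(key) = 08, then zero-pad to 7 bytes: K' = 08 00 00 00 00 00 00.
K' ⊕ ipad = 3e 36 36 36 36 36 36.
Inner input = 3e 36 36 36 36 36 36 ∥ 3d 99 f8.
Inner hash: XOR 3e⊕36⊕36⊕36⊕36⊕36⊕36⊕3d⊕99⊕f8 = 62.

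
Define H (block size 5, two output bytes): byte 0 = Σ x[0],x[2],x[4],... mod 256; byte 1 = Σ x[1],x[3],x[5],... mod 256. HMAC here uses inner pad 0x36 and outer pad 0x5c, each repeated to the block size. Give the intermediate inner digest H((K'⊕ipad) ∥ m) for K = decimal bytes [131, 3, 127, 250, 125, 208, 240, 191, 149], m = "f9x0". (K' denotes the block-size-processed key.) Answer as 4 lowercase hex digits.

07ce

Key decimal bytes [131, 3, 127, 250, 125, 208, 240, 191, 149] = 83 03 7f fa 7d d0 f0 bf 95 is 9 bytes > B = 5, so hash it first: H(key) = 04 8c, then zero-pad to 5 bytes: K' = 04 8c 00 00 00.
K' ⊕ ipad = 32 ba 36 36 36.
Inner input = 32 ba 36 36 36 ∥ 66 39 78 30.
Inner hash: even-index sum = 263 mod 256 = 7; odd-index sum = 462 mod 256 = 206 → 07 ce.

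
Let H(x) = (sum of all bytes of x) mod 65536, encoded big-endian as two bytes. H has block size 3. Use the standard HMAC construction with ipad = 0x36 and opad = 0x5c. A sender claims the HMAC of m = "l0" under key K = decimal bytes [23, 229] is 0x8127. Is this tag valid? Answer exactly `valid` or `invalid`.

invalid

Key decimal bytes [23, 229] = 17 e5 is 2 bytes ≤ B = 3; zero-pad to 3 bytes: K' = 17 e5 00.
K' ⊕ ipad = 21 d3 36; K' ⊕ opad = 4b b9 5c.
Inner hash: sum = 33+211+54+108+48 = 454 → 01 c6.
Outer hash (recomputed tag): sum = 75+185+92+1+198 = 551 → 02 27.
Recomputed tag = 0227; claimed = 8127 → mismatch.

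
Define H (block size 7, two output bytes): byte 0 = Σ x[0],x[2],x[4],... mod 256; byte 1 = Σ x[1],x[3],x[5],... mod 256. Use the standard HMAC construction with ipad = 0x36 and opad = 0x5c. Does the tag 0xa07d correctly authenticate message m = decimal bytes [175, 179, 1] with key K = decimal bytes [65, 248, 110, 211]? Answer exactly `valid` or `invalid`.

valid

Key decimal bytes [65, 248, 110, 211] = 41 f8 6e d3 is 4 bytes ≤ B = 7; zero-pad to 7 bytes: K' = 41 f8 6e d3 00 00 00.
K' ⊕ ipad = 77 ce 58 e5 36 36 36; K' ⊕ opad = 1d a4 32 8f 5c 5c 5c.
Inner hash: even-index sum = 494 mod 256 = 238; odd-index sum = 665 mod 256 = 153 → ee 99.
Outer hash (recomputed tag): even-index sum = 416 mod 256 = 160; odd-index sum = 637 mod 256 = 125 → a0 7d.
Recomputed tag = a07d; claimed = a07d → match.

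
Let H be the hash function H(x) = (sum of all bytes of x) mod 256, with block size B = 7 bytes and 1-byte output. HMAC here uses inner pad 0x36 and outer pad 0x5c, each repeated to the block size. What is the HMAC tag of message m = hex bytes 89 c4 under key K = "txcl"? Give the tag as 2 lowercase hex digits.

fd

Key "txcl" = 74 78 63 6c is 4 bytes ≤ B = 7; zero-pad to 7 bytes: K' = 74 78 63 6c 00 00 00.
K' ⊕ ipad = 42 4e 55 5a 36 36 36.  K' ⊕ opad = 28 24 3f 30 5c 5c 5c.
Inner input = (K'⊕ipad) ∥ m = 42 4e 55 5a 36 36 36 ∥ 89 c4.
Inner hash: sum = 66+78+85+90+54+54+54+137+196 = 814; mod 256 = 46 → 2e.
Outer input = (K'⊕opad) ∥ inner = 28 24 3f 30 5c 5c 5c ∥ 2e.
Outer hash (tag): sum = 40+36+63+48+92+92+92+46 = 509; mod 256 = 253 → fd.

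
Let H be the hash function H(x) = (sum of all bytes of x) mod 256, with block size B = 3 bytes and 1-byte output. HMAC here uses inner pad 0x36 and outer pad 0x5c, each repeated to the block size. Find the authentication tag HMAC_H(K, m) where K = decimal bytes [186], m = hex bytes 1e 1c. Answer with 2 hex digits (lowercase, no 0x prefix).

d0

Key decimal bytes [186] = ba is 1 byte ≤ B = 3; zero-pad to 3 bytes: K' = ba 00 00.
K' ⊕ ipad = 8c 36 36.  K' ⊕ opad = e6 5c 5c.
Inner input = (K'⊕ipad) ∥ m = 8c 36 36 ∥ 1e 1c.
Inner hash: sum = 140+54+54+30+28 = 306; mod 256 = 50 → 32.
Outer input = (K'⊕opad) ∥ inner = e6 5c 5c ∥ 32.
Outer hash (tag): sum = 230+92+92+50 = 464; mod 256 = 208 → d0.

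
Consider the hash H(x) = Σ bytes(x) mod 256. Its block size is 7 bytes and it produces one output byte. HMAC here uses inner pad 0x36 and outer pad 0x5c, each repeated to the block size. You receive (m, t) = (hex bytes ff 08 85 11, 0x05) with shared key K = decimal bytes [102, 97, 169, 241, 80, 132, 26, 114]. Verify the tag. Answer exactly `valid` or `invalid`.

Key decimal bytes [102, 97, 169, 241, 80, 132, 26, 114] = 66 61 a9 f1 50 84 1a 72 is 8 bytes > B = 7, so hash it first: H(key) = c1, then zero-pad to 7 bytes: K' = c1 00 00 00 00 00 00.
K' ⊕ ipad = f7 36 36 36 36 36 36; K' ⊕ opad = 9d 5c 5c 5c 5c 5c 5c.
Inner hash: sum = 247+54+54+54+54+54+54+255+8+133+17 = 984; mod 256 = 216 → d8.
Outer hash (recomputed tag): sum = 157+92+92+92+92+92+92+216 = 925; mod 256 = 157 → 9d.
Recomputed tag = 9d; claimed = 05 → mismatch.

invalid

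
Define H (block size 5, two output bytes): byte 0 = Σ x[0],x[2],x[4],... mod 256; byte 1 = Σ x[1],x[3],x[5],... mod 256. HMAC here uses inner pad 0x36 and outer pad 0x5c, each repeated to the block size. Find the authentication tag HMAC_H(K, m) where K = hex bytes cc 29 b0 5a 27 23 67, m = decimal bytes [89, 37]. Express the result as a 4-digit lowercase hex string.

2d23

Key hex bytes cc 29 b0 5a 27 23 67 is 7 bytes > B = 5, so hash it first: H(key) = 0a a6, then zero-pad to 5 bytes: K' = 0a a6 00 00 00.
K' ⊕ ipad = 3c 90 36 36 36.  K' ⊕ opad = 56 fa 5c 5c 5c.
Inner input = (K'⊕ipad) ∥ m = 3c 90 36 36 36 ∥ 59 25.
Inner hash: even-index sum = 205 mod 256 = 205; odd-index sum = 287 mod 256 = 31 → cd 1f.
Outer input = (K'⊕opad) ∥ inner = 56 fa 5c 5c 5c ∥ cd 1f.
Outer hash (tag): even-index sum = 301 mod 256 = 45; odd-index sum = 547 mod 256 = 35 → 2d 23.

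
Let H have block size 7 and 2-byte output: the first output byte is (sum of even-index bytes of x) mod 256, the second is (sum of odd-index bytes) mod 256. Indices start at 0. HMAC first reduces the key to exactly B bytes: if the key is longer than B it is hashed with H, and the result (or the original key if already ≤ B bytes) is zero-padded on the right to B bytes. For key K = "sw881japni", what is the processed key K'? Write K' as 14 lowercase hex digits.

|K| = 10 > B = 7, so first hash the key.
H(K): even-index sum = 427 mod 256 = 171; odd-index sum = 498 mod 256 = 242 → ab f2.
Zero-pad H(K) = ab f2 to 7 bytes: K' = ab f2 00 00 00 00 00.

abf20000000000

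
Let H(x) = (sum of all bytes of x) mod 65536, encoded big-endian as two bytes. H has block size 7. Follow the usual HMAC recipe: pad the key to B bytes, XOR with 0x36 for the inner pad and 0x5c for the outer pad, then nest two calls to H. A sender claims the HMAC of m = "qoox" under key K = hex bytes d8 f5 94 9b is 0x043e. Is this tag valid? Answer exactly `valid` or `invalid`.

valid

Key hex bytes d8 f5 94 9b is 4 bytes ≤ B = 7; zero-pad to 7 bytes: K' = d8 f5 94 9b 00 00 00.
K' ⊕ ipad = ee c3 a2 ad 36 36 36; K' ⊕ opad = 84 a9 c8 c7 5c 5c 5c.
Inner hash: sum = 238+195+162+173+54+54+54+113+111+111+120 = 1385 → 05 69.
Outer hash (recomputed tag): sum = 132+169+200+199+92+92+92+5+105 = 1086 → 04 3e.
Recomputed tag = 043e; claimed = 043e → match.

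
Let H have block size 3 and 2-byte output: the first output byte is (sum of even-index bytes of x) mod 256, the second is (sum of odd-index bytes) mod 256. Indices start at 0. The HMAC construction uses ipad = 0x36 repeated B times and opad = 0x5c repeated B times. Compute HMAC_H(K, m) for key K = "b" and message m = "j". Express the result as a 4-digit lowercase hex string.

3ae6

Key "b" = 62 is 1 byte ≤ B = 3; zero-pad to 3 bytes: K' = 62 00 00.
K' ⊕ ipad = 54 36 36.  K' ⊕ opad = 3e 5c 5c.
Inner input = (K'⊕ipad) ∥ m = 54 36 36 ∥ 6a.
Inner hash: even-index sum = 138 mod 256 = 138; odd-index sum = 160 mod 256 = 160 → 8a a0.
Outer input = (K'⊕opad) ∥ inner = 3e 5c 5c ∥ 8a a0.
Outer hash (tag): even-index sum = 314 mod 256 = 58; odd-index sum = 230 mod 256 = 230 → 3a e6.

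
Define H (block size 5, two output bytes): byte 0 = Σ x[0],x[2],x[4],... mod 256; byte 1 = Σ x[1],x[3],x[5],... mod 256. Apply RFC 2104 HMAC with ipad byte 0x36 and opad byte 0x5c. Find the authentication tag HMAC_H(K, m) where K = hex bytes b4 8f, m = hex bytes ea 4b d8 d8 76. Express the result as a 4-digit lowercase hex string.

Key hex bytes b4 8f is 2 bytes ≤ B = 5; zero-pad to 5 bytes: K' = b4 8f 00 00 00.
K' ⊕ ipad = 82 b9 36 36 36.  K' ⊕ opad = e8 d3 5c 5c 5c.
Inner input = (K'⊕ipad) ∥ m = 82 b9 36 36 36 ∥ ea 4b d8 d8 76.
Inner hash: even-index sum = 529 mod 256 = 17; odd-index sum = 807 mod 256 = 39 → 11 27.
Outer input = (K'⊕opad) ∥ inner = e8 d3 5c 5c 5c ∥ 11 27.
Outer hash (tag): even-index sum = 455 mod 256 = 199; odd-index sum = 320 mod 256 = 64 → c7 40.

c740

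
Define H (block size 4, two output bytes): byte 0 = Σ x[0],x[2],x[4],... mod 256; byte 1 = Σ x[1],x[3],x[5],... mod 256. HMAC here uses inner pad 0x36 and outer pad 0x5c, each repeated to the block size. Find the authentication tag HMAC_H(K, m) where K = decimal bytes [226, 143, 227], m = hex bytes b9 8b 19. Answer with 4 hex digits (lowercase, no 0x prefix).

Key decimal bytes [226, 143, 227] = e2 8f e3 is 3 bytes ≤ B = 4; zero-pad to 4 bytes: K' = e2 8f e3 00.
K' ⊕ ipad = d4 b9 d5 36.  K' ⊕ opad = be d3 bf 5c.
Inner input = (K'⊕ipad) ∥ m = d4 b9 d5 36 ∥ b9 8b 19.
Inner hash: even-index sum = 635 mod 256 = 123; odd-index sum = 378 mod 256 = 122 → 7b 7a.
Outer input = (K'⊕opad) ∥ inner = be d3 bf 5c ∥ 7b 7a.
Outer hash (tag): even-index sum = 504 mod 256 = 248; odd-index sum = 425 mod 256 = 169 → f8 a9.

f8a9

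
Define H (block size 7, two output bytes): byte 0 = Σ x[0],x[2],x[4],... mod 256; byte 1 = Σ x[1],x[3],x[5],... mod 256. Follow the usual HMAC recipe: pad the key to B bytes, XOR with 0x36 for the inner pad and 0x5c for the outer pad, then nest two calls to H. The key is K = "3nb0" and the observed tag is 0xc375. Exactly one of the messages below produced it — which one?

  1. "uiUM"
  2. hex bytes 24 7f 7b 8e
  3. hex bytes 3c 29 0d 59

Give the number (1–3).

1

Key "3nb0" = 33 6e 62 30 is 4 bytes ≤ B = 7; zero-pad to 7 bytes: K' = 33 6e 62 30 00 00 00.
K' ⊕ ipad = 05 58 54 06 36 36 36; K' ⊕ opad = 6f 32 3e 6c 5c 5c 5c.
m1: inner = H(05 58 54 06 36 36 36 75 69 55 4d) = 7b 5e; tag = H(6f 32 3e 6c 5c 5c 5c 7b 5e) = c375 ← matches
m2: inner = H(05 58 54 06 36 36 36 24 7f 7b 8e) = d2 33; tag = H(6f 32 3e 6c 5c 5c 5c d2 33) = 98cc
m3: inner = H(05 58 54 06 36 36 36 3c 29 0d 59) = 47 dd; tag = H(6f 32 3e 6c 5c 5c 5c 47 dd) = 4241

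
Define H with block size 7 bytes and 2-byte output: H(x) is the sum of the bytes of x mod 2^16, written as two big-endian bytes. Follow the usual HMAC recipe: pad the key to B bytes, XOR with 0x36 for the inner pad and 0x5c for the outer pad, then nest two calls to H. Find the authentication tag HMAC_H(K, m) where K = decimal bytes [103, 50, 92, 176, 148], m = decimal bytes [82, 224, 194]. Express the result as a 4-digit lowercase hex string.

Key decimal bytes [103, 50, 92, 176, 148] = 67 32 5c b0 94 is 5 bytes ≤ B = 7; zero-pad to 7 bytes: K' = 67 32 5c b0 94 00 00.
K' ⊕ ipad = 51 04 6a 86 a2 36 36.  K' ⊕ opad = 3b 6e 00 ec c8 5c 5c.
Inner input = (K'⊕ipad) ∥ m = 51 04 6a 86 a2 36 36 ∥ 52 e0 c2.
Inner hash: sum = 81+4+106+134+162+54+54+82+224+194 = 1095 → 04 47.
Outer input = (K'⊕opad) ∥ inner = 3b 6e 00 ec c8 5c 5c ∥ 04 47.
Outer hash (tag): sum = 59+110+0+236+200+92+92+4+71 = 864 → 03 60.

0360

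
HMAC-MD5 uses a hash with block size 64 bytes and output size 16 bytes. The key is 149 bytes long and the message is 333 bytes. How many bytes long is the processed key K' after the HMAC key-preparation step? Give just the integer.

Key is 149 > 64 bytes, so it is hashed to 16 bytes then zero-padded to 64: |K'| = 64.

64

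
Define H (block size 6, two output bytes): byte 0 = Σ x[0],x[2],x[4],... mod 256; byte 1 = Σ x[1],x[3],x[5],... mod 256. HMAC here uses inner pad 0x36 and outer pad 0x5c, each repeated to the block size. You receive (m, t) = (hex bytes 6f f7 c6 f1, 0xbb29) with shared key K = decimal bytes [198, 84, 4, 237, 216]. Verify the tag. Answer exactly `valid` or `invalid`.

invalid

Key decimal bytes [198, 84, 4, 237, 216] = c6 54 04 ed d8 is 5 bytes ≤ B = 6; zero-pad to 6 bytes: K' = c6 54 04 ed d8 00.
K' ⊕ ipad = f0 62 32 db ee 36; K' ⊕ opad = 9a 08 58 b1 84 5c.
Inner hash: even-index sum = 837 mod 256 = 69; odd-index sum = 859 mod 256 = 91 → 45 5b.
Outer hash (recomputed tag): even-index sum = 443 mod 256 = 187; odd-index sum = 368 mod 256 = 112 → bb 70.
Recomputed tag = bb70; claimed = bb29 → mismatch.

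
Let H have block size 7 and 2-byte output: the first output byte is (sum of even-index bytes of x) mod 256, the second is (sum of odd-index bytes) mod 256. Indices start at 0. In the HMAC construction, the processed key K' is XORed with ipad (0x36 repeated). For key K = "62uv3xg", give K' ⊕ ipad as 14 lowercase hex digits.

Key "62uv3xg" = 36 32 75 76 33 78 67 is exactly B = 7 bytes: K' = 36 32 75 76 33 78 67.
XOR each byte with 0x36: 36⊕36=00, 32⊕36=04, 75⊕36=43, 76⊕36=40, 33⊕36=05, 78⊕36=4e, 67⊕36=51.

00044340054e51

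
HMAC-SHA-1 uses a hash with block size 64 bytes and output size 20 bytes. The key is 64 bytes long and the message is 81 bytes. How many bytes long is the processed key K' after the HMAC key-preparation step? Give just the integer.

Key is 64 ≤ 64 bytes, zero-padded: |K'| = 64.

64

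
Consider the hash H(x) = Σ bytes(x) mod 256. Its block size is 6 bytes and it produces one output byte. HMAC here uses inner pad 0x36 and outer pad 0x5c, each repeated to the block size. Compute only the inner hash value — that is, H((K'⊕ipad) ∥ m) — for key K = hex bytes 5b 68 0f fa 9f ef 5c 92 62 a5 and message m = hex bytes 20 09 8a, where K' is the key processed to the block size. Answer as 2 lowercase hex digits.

Key hex bytes 5b 68 0f fa 9f ef 5c 92 62 a5 is 10 bytes > B = 6, so hash it first: H(key) = 4f, then zero-pad to 6 bytes: K' = 4f 00 00 00 00 00.
K' ⊕ ipad = 79 36 36 36 36 36.
Inner input = 79 36 36 36 36 36 ∥ 20 09 8a.
Inner hash: sum = 121+54+54+54+54+54+32+9+138 = 570; mod 256 = 58 → 3a.

3a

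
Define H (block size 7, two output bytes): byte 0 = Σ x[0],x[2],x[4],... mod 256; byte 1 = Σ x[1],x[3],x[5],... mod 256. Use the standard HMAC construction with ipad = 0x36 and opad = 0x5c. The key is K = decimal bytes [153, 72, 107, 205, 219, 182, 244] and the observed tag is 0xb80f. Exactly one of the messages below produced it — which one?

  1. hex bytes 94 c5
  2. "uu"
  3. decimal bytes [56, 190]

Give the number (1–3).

1

Key decimal bytes [153, 72, 107, 205, 219, 182, 244] = 99 48 6b cd db b6 f4 is exactly B = 7 bytes: K' = 99 48 6b cd db b6 f4.
K' ⊕ ipad = af 7e 5d fb ed 80 c2; K' ⊕ opad = c5 14 37 91 87 ea a8.
m1: inner = H(af 7e 5d fb ed 80 c2 94 c5) = 80 8d; tag = H(c5 14 37 91 87 ea a8 80 8d) = b80f ← matches
m2: inner = H(af 7e 5d fb ed 80 c2 75 75) = 30 6e; tag = H(c5 14 37 91 87 ea a8 30 6e) = 99bf
m3: inner = H(af 7e 5d fb ed 80 c2 38 be) = 79 31; tag = H(c5 14 37 91 87 ea a8 79 31) = 5c08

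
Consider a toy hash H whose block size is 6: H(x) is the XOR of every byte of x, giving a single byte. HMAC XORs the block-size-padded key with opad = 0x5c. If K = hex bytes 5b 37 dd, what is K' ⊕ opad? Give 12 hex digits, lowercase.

076b815c5c5c

Key hex bytes 5b 37 dd is 3 bytes ≤ B = 6; zero-pad to 6 bytes: K' = 5b 37 dd 00 00 00.
XOR each byte with 0x5c: 5b⊕5c=07, 37⊕5c=6b, dd⊕5c=81, 00⊕5c=5c, 00⊕5c=5c, 00⊕5c=5c.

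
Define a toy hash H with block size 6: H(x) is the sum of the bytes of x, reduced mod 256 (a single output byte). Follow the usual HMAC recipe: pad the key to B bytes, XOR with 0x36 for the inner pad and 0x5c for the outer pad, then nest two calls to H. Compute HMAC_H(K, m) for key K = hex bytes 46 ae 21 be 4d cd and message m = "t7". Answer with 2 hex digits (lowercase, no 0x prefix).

Key hex bytes 46 ae 21 be 4d cd is exactly B = 6 bytes: K' = 46 ae 21 be 4d cd.
K' ⊕ ipad = 70 98 17 88 7b fb.  K' ⊕ opad = 1a f2 7d e2 11 91.
Inner input = (K'⊕ipad) ∥ m = 70 98 17 88 7b fb ∥ 74 37.
Inner hash: sum = 112+152+23+136+123+251+116+55 = 968; mod 256 = 200 → c8.
Outer input = (K'⊕opad) ∥ inner = 1a f2 7d e2 11 91 ∥ c8.
Outer hash (tag): sum = 26+242+125+226+17+145+200 = 981; mod 256 = 213 → d5.

d5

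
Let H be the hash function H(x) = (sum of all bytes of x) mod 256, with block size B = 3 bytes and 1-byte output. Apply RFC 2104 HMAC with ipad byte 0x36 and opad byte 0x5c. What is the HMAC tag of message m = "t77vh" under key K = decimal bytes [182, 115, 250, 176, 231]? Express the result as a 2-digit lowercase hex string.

56

Key decimal bytes [182, 115, 250, 176, 231] = b6 73 fa b0 e7 is 5 bytes > B = 3, so hash it first: H(key) = ba, then zero-pad to 3 bytes: K' = ba 00 00.
K' ⊕ ipad = 8c 36 36.  K' ⊕ opad = e6 5c 5c.
Inner input = (K'⊕ipad) ∥ m = 8c 36 36 ∥ 74 37 37 76 68.
Inner hash: sum = 140+54+54+116+55+55+118+104 = 696; mod 256 = 184 → b8.
Outer input = (K'⊕opad) ∥ inner = e6 5c 5c ∥ b8.
Outer hash (tag): sum = 230+92+92+184 = 598; mod 256 = 86 → 56.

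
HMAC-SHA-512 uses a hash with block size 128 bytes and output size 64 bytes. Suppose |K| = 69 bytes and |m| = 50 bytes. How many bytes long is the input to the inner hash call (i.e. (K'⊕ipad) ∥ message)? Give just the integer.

178

Key is 69 ≤ 128 bytes, zero-padded: |K'| = 128.
Inner input = (K'⊕ipad) ∥ m → 128 + 50 = 178 bytes.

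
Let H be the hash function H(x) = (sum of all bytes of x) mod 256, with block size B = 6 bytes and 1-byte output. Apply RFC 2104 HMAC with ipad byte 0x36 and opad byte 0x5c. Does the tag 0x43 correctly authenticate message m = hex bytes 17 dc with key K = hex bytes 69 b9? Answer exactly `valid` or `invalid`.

valid

Key hex bytes 69 b9 is 2 bytes ≤ B = 6; zero-pad to 6 bytes: K' = 69 b9 00 00 00 00.
K' ⊕ ipad = 5f 8f 36 36 36 36; K' ⊕ opad = 35 e5 5c 5c 5c 5c.
Inner hash: sum = 95+143+54+54+54+54+23+220 = 697; mod 256 = 185 → b9.
Outer hash (recomputed tag): sum = 53+229+92+92+92+92+185 = 835; mod 256 = 67 → 43.
Recomputed tag = 43; claimed = 43 → match.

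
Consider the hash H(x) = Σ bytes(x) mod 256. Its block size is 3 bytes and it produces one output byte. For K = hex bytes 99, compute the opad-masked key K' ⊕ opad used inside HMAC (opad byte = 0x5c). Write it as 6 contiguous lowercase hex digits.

Key hex bytes 99 is 1 byte ≤ B = 3; zero-pad to 3 bytes: K' = 99 00 00.
XOR each byte with 0x5c: 99⊕5c=c5, 00⊕5c=5c, 00⊕5c=5c.

c55c5c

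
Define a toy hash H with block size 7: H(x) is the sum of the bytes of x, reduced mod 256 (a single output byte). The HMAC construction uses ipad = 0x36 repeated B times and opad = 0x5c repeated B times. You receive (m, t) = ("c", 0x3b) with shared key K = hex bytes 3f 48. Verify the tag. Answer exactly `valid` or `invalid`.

Key hex bytes 3f 48 is 2 bytes ≤ B = 7; zero-pad to 7 bytes: K' = 3f 48 00 00 00 00 00.
K' ⊕ ipad = 09 7e 36 36 36 36 36; K' ⊕ opad = 63 14 5c 5c 5c 5c 5c.
Inner hash: sum = 9+126+54+54+54+54+54+99 = 504; mod 256 = 248 → f8.
Outer hash (recomputed tag): sum = 99+20+92+92+92+92+92+248 = 827; mod 256 = 59 → 3b.
Recomputed tag = 3b; claimed = 3b → match.

valid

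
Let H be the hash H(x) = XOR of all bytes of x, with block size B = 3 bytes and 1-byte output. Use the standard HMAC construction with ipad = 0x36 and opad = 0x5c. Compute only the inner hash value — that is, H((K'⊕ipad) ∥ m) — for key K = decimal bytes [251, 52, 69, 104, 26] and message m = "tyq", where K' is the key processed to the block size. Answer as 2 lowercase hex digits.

Key decimal bytes [251, 52, 69, 104, 26] = fb 34 45 68 1a is 5 bytes > B = 3, so hash it first: H(key) = f8, then zero-pad to 3 bytes: K' = f8 00 00.
K' ⊕ ipad = ce 36 36.
Inner input = ce 36 36 ∥ 74 79 71.
Inner hash: XOR ce⊕36⊕36⊕74⊕79⊕71 = b2.

b2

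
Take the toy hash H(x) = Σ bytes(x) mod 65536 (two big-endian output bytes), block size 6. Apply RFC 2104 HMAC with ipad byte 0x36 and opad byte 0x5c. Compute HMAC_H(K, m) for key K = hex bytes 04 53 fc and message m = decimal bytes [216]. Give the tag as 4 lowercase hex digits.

02f8

Key hex bytes 04 53 fc is 3 bytes ≤ B = 6; zero-pad to 6 bytes: K' = 04 53 fc 00 00 00.
K' ⊕ ipad = 32 65 ca 36 36 36.  K' ⊕ opad = 58 0f a0 5c 5c 5c.
Inner input = (K'⊕ipad) ∥ m = 32 65 ca 36 36 36 ∥ d8.
Inner hash: sum = 50+101+202+54+54+54+216 = 731 → 02 db.
Outer input = (K'⊕opad) ∥ inner = 58 0f a0 5c 5c 5c ∥ 02 db.
Outer hash (tag): sum = 88+15+160+92+92+92+2+219 = 760 → 02 f8.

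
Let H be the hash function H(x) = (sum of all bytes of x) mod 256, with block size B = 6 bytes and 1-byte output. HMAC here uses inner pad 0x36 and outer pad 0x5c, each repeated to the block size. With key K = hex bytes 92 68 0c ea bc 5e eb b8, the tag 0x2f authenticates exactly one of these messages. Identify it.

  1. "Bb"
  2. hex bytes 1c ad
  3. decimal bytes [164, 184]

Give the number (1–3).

Key hex bytes 92 68 0c ea bc 5e eb b8 is 8 bytes > B = 6, so hash it first: H(key) = ad, then zero-pad to 6 bytes: K' = ad 00 00 00 00 00.
K' ⊕ ipad = 9b 36 36 36 36 36; K' ⊕ opad = f1 5c 5c 5c 5c 5c.
m1: inner = H(9b 36 36 36 36 36 42 62) = 4d; tag = H(f1 5c 5c 5c 5c 5c 4d) = 0a
m2: inner = H(9b 36 36 36 36 36 1c ad) = 72; tag = H(f1 5c 5c 5c 5c 5c 72) = 2f ← matches
m3: inner = H(9b 36 36 36 36 36 a4 b8) = 05; tag = H(f1 5c 5c 5c 5c 5c 05) = c2

2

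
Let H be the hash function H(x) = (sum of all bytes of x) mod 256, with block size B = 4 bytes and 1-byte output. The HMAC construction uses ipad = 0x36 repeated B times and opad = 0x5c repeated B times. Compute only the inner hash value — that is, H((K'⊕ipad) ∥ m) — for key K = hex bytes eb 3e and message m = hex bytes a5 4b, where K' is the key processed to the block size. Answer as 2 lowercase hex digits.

Key hex bytes eb 3e is 2 bytes ≤ B = 4; zero-pad to 4 bytes: K' = eb 3e 00 00.
K' ⊕ ipad = dd 08 36 36.
Inner input = dd 08 36 36 ∥ a5 4b.
Inner hash: sum = 221+8+54+54+165+75 = 577; mod 256 = 65 → 41.

41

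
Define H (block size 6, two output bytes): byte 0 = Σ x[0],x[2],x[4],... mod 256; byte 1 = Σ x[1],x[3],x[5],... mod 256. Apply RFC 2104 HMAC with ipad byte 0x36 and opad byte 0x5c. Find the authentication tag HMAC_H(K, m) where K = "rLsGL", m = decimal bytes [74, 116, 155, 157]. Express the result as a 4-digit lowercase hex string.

Key "rLsGL" = 72 4c 73 47 4c is 5 bytes ≤ B = 6; zero-pad to 6 bytes: K' = 72 4c 73 47 4c 00.
K' ⊕ ipad = 44 7a 45 71 7a 36.  K' ⊕ opad = 2e 10 2f 1b 10 5c.
Inner input = (K'⊕ipad) ∥ m = 44 7a 45 71 7a 36 ∥ 4a 74 9b 9d.
Inner hash: even-index sum = 488 mod 256 = 232; odd-index sum = 562 mod 256 = 50 → e8 32.
Outer input = (K'⊕opad) ∥ inner = 2e 10 2f 1b 10 5c ∥ e8 32.
Outer hash (tag): even-index sum = 341 mod 256 = 85; odd-index sum = 185 mod 256 = 185 → 55 b9.

55b9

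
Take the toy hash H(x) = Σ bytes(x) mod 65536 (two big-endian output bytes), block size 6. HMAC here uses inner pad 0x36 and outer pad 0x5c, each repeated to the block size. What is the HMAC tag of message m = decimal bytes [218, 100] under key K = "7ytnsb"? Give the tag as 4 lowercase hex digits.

Key "7ytnsb" = 37 79 74 6e 73 62 is exactly B = 6 bytes: K' = 37 79 74 6e 73 62.
K' ⊕ ipad = 01 4f 42 58 45 54.  K' ⊕ opad = 6b 25 28 32 2f 3e.
Inner input = (K'⊕ipad) ∥ m = 01 4f 42 58 45 54 ∥ da 64.
Inner hash: sum = 1+79+66+88+69+84+218+100 = 705 → 02 c1.
Outer input = (K'⊕opad) ∥ inner = 6b 25 28 32 2f 3e ∥ 02 c1.
Outer hash (tag): sum = 107+37+40+50+47+62+2+193 = 538 → 02 1a.

021a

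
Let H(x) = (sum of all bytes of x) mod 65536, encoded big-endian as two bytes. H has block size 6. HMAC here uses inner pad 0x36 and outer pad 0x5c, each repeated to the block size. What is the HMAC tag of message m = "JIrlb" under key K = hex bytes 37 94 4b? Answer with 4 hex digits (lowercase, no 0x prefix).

02f6

Key hex bytes 37 94 4b is 3 bytes ≤ B = 6; zero-pad to 6 bytes: K' = 37 94 4b 00 00 00.
K' ⊕ ipad = 01 a2 7d 36 36 36.  K' ⊕ opad = 6b c8 17 5c 5c 5c.
Inner input = (K'⊕ipad) ∥ m = 01 a2 7d 36 36 36 ∥ 4a 49 72 6c 62.
Inner hash: sum = 1+162+125+54+54+54+74+73+114+108+98 = 917 → 03 95.
Outer input = (K'⊕opad) ∥ inner = 6b c8 17 5c 5c 5c ∥ 03 95.
Outer hash (tag): sum = 107+200+23+92+92+92+3+149 = 758 → 02 f6.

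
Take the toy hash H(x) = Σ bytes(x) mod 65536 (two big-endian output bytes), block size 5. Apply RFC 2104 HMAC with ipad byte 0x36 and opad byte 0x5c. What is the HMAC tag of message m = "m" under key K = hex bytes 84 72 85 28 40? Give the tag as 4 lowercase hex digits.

Key hex bytes 84 72 85 28 40 is exactly B = 5 bytes: K' = 84 72 85 28 40.
K' ⊕ ipad = b2 44 b3 1e 76.  K' ⊕ opad = d8 2e d9 74 1c.
Inner input = (K'⊕ipad) ∥ m = b2 44 b3 1e 76 ∥ 6d.
Inner hash: sum = 178+68+179+30+118+109 = 682 → 02 aa.
Outer input = (K'⊕opad) ∥ inner = d8 2e d9 74 1c ∥ 02 aa.
Outer hash (tag): sum = 216+46+217+116+28+2+170 = 795 → 03 1b.

031b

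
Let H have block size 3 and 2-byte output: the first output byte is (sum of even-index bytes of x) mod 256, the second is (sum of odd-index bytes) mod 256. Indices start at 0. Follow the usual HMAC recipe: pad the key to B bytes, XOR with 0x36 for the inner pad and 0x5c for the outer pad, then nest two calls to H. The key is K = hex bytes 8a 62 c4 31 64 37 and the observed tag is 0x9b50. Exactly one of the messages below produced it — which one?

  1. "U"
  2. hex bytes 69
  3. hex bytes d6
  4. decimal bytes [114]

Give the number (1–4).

1

Key hex bytes 8a 62 c4 31 64 37 is 6 bytes > B = 3, so hash it first: H(key) = b2 ca, then zero-pad to 3 bytes: K' = b2 ca 00.
K' ⊕ ipad = 84 fc 36; K' ⊕ opad = ee 96 5c.
m1: inner = H(84 fc 36 55) = ba 51; tag = H(ee 96 5c ba 51) = 9b50 ← matches
m2: inner = H(84 fc 36 69) = ba 65; tag = H(ee 96 5c ba 65) = af50
m3: inner = H(84 fc 36 d6) = ba d2; tag = H(ee 96 5c ba d2) = 1c50
m4: inner = H(84 fc 36 72) = ba 6e; tag = H(ee 96 5c ba 6e) = b850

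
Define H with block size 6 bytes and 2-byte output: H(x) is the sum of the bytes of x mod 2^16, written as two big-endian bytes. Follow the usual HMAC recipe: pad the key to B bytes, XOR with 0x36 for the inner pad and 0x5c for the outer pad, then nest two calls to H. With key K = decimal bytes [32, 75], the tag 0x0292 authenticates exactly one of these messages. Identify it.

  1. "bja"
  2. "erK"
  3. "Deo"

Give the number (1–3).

Key decimal bytes [32, 75] = 20 4b is 2 bytes ≤ B = 6; zero-pad to 6 bytes: K' = 20 4b 00 00 00 00.
K' ⊕ ipad = 16 7d 36 36 36 36; K' ⊕ opad = 7c 17 5c 5c 5c 5c.
m1: inner = H(16 7d 36 36 36 36 62 6a 61) = 02 98; tag = H(7c 17 5c 5c 5c 5c 02 98) = 029d
m2: inner = H(16 7d 36 36 36 36 65 72 4b) = 02 8d; tag = H(7c 17 5c 5c 5c 5c 02 8d) = 0292 ← matches
m3: inner = H(16 7d 36 36 36 36 44 65 6f) = 02 83; tag = H(7c 17 5c 5c 5c 5c 02 83) = 0288

2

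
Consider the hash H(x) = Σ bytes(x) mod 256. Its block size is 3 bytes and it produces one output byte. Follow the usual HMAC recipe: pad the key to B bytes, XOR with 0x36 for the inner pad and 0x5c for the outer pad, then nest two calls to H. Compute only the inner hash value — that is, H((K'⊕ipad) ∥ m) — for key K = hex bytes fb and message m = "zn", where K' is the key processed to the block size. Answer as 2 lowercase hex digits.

21

Key hex bytes fb is 1 byte ≤ B = 3; zero-pad to 3 bytes: K' = fb 00 00.
K' ⊕ ipad = cd 36 36.
Inner input = cd 36 36 ∥ 7a 6e.
Inner hash: sum = 205+54+54+122+110 = 545; mod 256 = 33 → 21.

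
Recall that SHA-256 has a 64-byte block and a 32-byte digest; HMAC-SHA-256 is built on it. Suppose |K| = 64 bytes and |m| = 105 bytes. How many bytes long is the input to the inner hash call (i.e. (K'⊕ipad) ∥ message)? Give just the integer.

Key is 64 ≤ 64 bytes, zero-padded: |K'| = 64.
Inner input = (K'⊕ipad) ∥ m → 64 + 105 = 169 bytes.

169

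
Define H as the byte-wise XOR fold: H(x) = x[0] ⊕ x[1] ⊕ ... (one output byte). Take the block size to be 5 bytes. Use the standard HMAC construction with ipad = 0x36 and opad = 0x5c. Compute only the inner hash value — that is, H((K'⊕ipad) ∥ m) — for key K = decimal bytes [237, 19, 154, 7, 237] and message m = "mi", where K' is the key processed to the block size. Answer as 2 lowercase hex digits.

bc

Key decimal bytes [237, 19, 154, 7, 237] = ed 13 9a 07 ed is exactly B = 5 bytes: K' = ed 13 9a 07 ed.
K' ⊕ ipad = db 25 ac 31 db.
Inner input = db 25 ac 31 db ∥ 6d 69.
Inner hash: XOR db⊕25⊕ac⊕31⊕db⊕6d⊕69 = bc.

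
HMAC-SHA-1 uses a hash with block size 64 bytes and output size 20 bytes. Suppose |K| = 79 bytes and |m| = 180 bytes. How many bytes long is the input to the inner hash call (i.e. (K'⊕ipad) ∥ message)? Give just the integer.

Key is 79 > 64 bytes, so it is hashed to 20 bytes then zero-padded to 64: |K'| = 64.
Inner input = (K'⊕ipad) ∥ m → 64 + 180 = 244 bytes.

244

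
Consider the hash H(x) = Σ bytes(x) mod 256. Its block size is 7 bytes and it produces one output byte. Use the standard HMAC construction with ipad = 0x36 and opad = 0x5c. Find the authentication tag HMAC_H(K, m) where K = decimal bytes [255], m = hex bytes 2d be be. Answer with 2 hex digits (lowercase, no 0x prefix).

81

Key decimal bytes [255] = ff is 1 byte ≤ B = 7; zero-pad to 7 bytes: K' = ff 00 00 00 00 00 00.
K' ⊕ ipad = c9 36 36 36 36 36 36.  K' ⊕ opad = a3 5c 5c 5c 5c 5c 5c.
Inner input = (K'⊕ipad) ∥ m = c9 36 36 36 36 36 36 ∥ 2d be be.
Inner hash: sum = 201+54+54+54+54+54+54+45+190+190 = 950; mod 256 = 182 → b6.
Outer input = (K'⊕opad) ∥ inner = a3 5c 5c 5c 5c 5c 5c ∥ b6.
Outer hash (tag): sum = 163+92+92+92+92+92+92+182 = 897; mod 256 = 129 → 81.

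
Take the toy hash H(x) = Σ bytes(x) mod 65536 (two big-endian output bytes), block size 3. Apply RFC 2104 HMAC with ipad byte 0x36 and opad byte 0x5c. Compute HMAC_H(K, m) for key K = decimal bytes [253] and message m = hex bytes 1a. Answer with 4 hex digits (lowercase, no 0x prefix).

Key decimal bytes [253] = fd is 1 byte ≤ B = 3; zero-pad to 3 bytes: K' = fd 00 00.
K' ⊕ ipad = cb 36 36.  K' ⊕ opad = a1 5c 5c.
Inner input = (K'⊕ipad) ∥ m = cb 36 36 ∥ 1a.
Inner hash: sum = 203+54+54+26 = 337 → 01 51.
Outer input = (K'⊕opad) ∥ inner = a1 5c 5c ∥ 01 51.
Outer hash (tag): sum = 161+92+92+1+81 = 427 → 01 ab.

01ab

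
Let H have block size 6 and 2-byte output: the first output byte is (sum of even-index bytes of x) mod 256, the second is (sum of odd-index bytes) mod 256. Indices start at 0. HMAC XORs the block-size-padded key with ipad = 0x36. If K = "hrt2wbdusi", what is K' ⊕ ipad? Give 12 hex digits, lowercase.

1cd236363636

Key "hrt2wbdusi" = 68 72 74 32 77 62 64 75 73 69 is 10 bytes > B = 6, so hash it first: H(key) = 2a e4, then zero-pad to 6 bytes: K' = 2a e4 00 00 00 00.
XOR each byte with 0x36: 2a⊕36=1c, e4⊕36=d2, 00⊕36=36, 00⊕36=36, 00⊕36=36, 00⊕36=36.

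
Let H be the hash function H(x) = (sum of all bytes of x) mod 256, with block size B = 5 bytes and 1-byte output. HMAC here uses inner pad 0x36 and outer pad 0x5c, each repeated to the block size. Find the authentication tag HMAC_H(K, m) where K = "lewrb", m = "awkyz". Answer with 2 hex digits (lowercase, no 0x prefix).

bc

Key "lewrb" = 6c 65 77 72 62 is exactly B = 5 bytes: K' = 6c 65 77 72 62.
K' ⊕ ipad = 5a 53 41 44 54.  K' ⊕ opad = 30 39 2b 2e 3e.
Inner input = (K'⊕ipad) ∥ m = 5a 53 41 44 54 ∥ 61 77 6b 79 7a.
Inner hash: sum = 90+83+65+68+84+97+119+107+121+122 = 956; mod 256 = 188 → bc.
Outer input = (K'⊕opad) ∥ inner = 30 39 2b 2e 3e ∥ bc.
Outer hash (tag): sum = 48+57+43+46+62+188 = 444; mod 256 = 188 → bc.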